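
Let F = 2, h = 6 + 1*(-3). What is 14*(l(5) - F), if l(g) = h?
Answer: 14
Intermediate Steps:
h = 3 (h = 6 - 3 = 3)
l(g) = 3
14*(l(5) - F) = 14*(3 - 1*2) = 14*(3 - 2) = 14*1 = 14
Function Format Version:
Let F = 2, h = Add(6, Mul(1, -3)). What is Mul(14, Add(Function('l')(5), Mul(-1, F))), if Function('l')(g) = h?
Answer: 14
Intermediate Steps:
h = 3 (h = Add(6, -3) = 3)
Function('l')(g) = 3
Mul(14, Add(Function('l')(5), Mul(-1, F))) = Mul(14, Add(3, Mul(-1, 2))) = Mul(14, Add(3, -2)) = Mul(14, 1) = 14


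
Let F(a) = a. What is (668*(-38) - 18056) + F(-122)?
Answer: -43562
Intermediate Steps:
(668*(-38) - 18056) + F(-122) = (668*(-38) - 18056) - 122 = (-25384 - 18056) - 122 = -43440 - 122 = -43562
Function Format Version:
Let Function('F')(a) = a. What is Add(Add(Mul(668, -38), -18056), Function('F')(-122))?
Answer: -43562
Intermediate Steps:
Add(Add(Mul(668, -38), -18056), Function('F')(-122)) = Add(Add(Mul(668, -38), -18056), -122) = Add(Add(-25384, -18056), -122) = Add(-43440, -122) = -43562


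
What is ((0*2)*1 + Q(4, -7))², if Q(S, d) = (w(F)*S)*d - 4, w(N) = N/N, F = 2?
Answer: 1024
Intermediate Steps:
w(N) = 1
Q(S, d) = -4 + S*d (Q(S, d) = (1*S)*d - 4 = S*d - 4 = -4 + S*d)
((0*2)*1 + Q(4, -7))² = ((0*2)*1 + (-4 + 4*(-7)))² = (0*1 + (-4 - 28))² = (0 - 32)² = (-32)² = 1024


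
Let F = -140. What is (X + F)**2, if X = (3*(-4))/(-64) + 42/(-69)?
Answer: 2670305625/135424 ≈ 19718.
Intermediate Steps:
X = -155/368 (X = -12*(-1/64) + 42*(-1/69) = 3/16 - 14/23 = -155/368 ≈ -0.42120)
(X + F)**2 = (-155/368 - 140)**2 = (-51675/368)**2 = 2670305625/135424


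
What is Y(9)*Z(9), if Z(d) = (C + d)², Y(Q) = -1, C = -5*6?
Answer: -441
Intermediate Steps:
C = -30
Z(d) = (-30 + d)²
Y(9)*Z(9) = -(-30 + 9)² = -1*(-21)² = -1*441 = -441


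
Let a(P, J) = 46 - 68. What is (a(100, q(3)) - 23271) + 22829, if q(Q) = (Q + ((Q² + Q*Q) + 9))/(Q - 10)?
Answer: -464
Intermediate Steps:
q(Q) = (9 + Q + 2*Q²)/(-10 + Q) (q(Q) = (Q + ((Q² + Q²) + 9))/(-10 + Q) = (Q + (2*Q² + 9))/(-10 + Q) = (Q + (9 + 2*Q²))/(-10 + Q) = (9 + Q + 2*Q²)/(-10 + Q))
a(P, J) = -22
(a(100, q(3)) - 23271) + 22829 = (-22 - 23271) + 22829 = -23293 + 22829 = -464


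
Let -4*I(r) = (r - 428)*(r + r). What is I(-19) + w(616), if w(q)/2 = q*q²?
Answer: 934971091/2 ≈ 4.6749e+8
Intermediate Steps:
w(q) = 2*q³ (w(q) = 2*(q*q²) = 2*q³)
I(r) = -r*(-428 + r)/2 (I(r) = -(r - 428)*(r + r)/4 = -(-428 + r)*2*r/4 = -r*(-428 + r)/2)
I(-19) + w(616) = (½)*(-19)*(428 - 1*(-19)) + 2*616³ = (½)*(-19)*(428 + 19) + 2*233744896 = (½)*(-19)*447 + 467489792 = -8493/2 + 467489792 = 934971091/2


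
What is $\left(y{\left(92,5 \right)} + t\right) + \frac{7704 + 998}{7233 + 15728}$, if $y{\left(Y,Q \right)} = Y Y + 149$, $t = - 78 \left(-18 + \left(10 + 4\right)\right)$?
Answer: $\frac{204935627}{22961} \approx 8925.4$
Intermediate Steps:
$t = 312$ ($t = - 78 \left(-18 + 14\right) = \left(-78\right) \left(-4\right) = 312$)
$y{\left(Y,Q \right)} = 149 + Y^{2}$ ($y{\left(Y,Q \right)} = Y^{2} + 149 = 149 + Y^{2}$)
$\left(y{\left(92,5 \right)} + t\right) + \frac{7704 + 998}{7233 + 15728} = \left(\left(149 + 92^{2}\right) + 312\right) + \frac{7704 + 998}{7233 + 15728} = \left(\left(149 + 8464\right) + 312\right) + \frac{8702}{22961} = \left(8613 + 312\right) + 8702 \cdot \frac{1}{22961} = 8925 + \frac{8702}{22961} = \frac{204935627}{22961}$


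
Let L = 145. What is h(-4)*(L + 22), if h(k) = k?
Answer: -668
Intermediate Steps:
h(-4)*(L + 22) = -4*(145 + 22) = -4*167 = -668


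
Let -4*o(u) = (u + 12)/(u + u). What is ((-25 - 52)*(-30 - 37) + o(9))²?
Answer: 15328668481/576 ≈ 2.6612e+7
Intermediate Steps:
o(u) = -(12 + u)/(8*u) (o(u) = -(u + 12)/(4*(u + u)) = -(12 + u)/(4*(2*u)) = -(12 + u)*1/(2*u)/4 = -(12 + u)/(8*u))
((-25 - 52)*(-30 - 37) + o(9))² = ((-25 - 52)*(-30 - 37) + (⅛)*(-12 - 1*9)/9)² = (-77*(-67) + (⅛)*(⅑)*(-12 - 9))² = (5159 + (⅛)*(⅑)*(-21))² = (5159 - 7/24)² = (123809/24)² = 15328668481/576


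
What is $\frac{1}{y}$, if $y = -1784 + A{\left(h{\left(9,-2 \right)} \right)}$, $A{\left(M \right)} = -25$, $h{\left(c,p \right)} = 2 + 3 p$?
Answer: $- \frac{1}{1809} \approx -0.00055279$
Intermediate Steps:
$y = -1809$ ($y = -1784 - 25 = -1809$)
$\frac{1}{y} = \frac{1}{-1809} = - \frac{1}{1809}$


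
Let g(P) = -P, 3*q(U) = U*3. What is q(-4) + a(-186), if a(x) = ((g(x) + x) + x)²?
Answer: 34592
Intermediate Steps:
q(U) = U (q(U) = (U*3)/3 = (3*U)/3 = U)
a(x) = x² (a(x) = ((-x + x) + x)² = (0 + x)² = x²)
q(-4) + a(-186) = -4 + (-186)² = -4 + 34596 = 34592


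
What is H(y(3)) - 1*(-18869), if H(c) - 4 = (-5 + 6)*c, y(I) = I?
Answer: 18876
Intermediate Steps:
H(c) = 4 + c (H(c) = 4 + (-5 + 6)*c = 4 + 1*c = 4 + c)
H(y(3)) - 1*(-18869) = (4 + 3) - 1*(-18869) = 7 + 18869 = 18876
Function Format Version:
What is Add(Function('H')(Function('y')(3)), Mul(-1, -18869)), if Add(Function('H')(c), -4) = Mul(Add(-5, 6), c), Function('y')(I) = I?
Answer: 18876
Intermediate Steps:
Function('H')(c) = Add(4, c) (Function('H')(c) = Add(4, Mul(Add(-5, 6), c)) = Add(4, Mul(1, c)) = Add(4, c))
Add(Function('H')(Function('y')(3)), Mul(-1, -18869)) = Add(Add(4, 3), Mul(-1, -18869)) = Add(7, 18869) = 18876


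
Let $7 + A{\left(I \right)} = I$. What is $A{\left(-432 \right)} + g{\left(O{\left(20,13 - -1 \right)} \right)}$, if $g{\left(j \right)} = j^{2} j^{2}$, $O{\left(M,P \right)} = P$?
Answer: $37977$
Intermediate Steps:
$A{\left(I \right)} = -7 + I$
$g{\left(j \right)} = j^{4}$
$A{\left(-432 \right)} + g{\left(O{\left(20,13 - -1 \right)} \right)} = \left(-7 - 432\right) + \left(13 - -1\right)^{4} = -439 + \left(13 + 1\right)^{4} = -439 + 14^{4} = -439 + 38416 = 37977$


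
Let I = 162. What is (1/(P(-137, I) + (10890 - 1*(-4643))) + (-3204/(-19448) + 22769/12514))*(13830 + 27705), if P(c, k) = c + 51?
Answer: 496536150705495/6024633791 ≈ 82418.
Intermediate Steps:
P(c, k) = 51 + c
(1/(P(-137, I) + (10890 - 1*(-4643))) + (-3204/(-19448) + 22769/12514))*(13830 + 27705) = (1/((51 - 137) + (10890 - 1*(-4643))) + (-3204/(-19448) + 22769/12514))*(13830 + 27705) = (1/(-86 + (10890 + 4643)) + (-3204*(-1/19448) + 22769*(1/12514)))*41535 = (1/(-86 + 15533) + (801/4862 + 22769/12514))*41535 = (1/15447 + 30181648/15210767)*41535 = (466231127423/234960717849)*41535 = 496536150705495/6024633791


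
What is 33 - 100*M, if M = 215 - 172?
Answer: -4267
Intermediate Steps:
M = 43
33 - 100*M = 33 - 100*43 = 33 - 4300 = -4267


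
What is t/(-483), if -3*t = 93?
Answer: 31/483 ≈ 0.064182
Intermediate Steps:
t = -31 (t = -⅓*93 = -31)
t/(-483) = -31/(-483) = -31*(-1/483) = 31/483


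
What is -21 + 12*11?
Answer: 111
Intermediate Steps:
-21 + 12*11 = -21 + 132 = 111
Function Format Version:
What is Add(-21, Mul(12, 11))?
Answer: 111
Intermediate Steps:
Add(-21, Mul(12, 11)) = Add(-21, 132) = 111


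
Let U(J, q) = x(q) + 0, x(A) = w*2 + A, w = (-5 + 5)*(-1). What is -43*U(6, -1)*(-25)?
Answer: -1075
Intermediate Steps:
w = 0 (w = 0*(-1) = 0)
x(A) = A (x(A) = 0*2 + A = 0 + A = A)
U(J, q) = q (U(J, q) = q + 0 = q)
-43*U(6, -1)*(-25) = -43*(-1)*(-25) = 43*(-25) = -1075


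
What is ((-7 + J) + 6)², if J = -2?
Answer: 9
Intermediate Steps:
((-7 + J) + 6)² = ((-7 - 2) + 6)² = (-9 + 6)² = (-3)² = 9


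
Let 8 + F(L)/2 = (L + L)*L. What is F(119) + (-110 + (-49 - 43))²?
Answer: 97432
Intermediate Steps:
F(L) = -16 + 4*L² (F(L) = -16 + 2*((L + L)*L) = -16 + 2*((2*L)*L) = -16 + 2*(2*L²) = -16 + 4*L²)
F(119) + (-110 + (-49 - 43))² = (-16 + 4*119²) + (-110 + (-49 - 43))² = (-16 + 4*14161) + (-110 - 92)² = (-16 + 56644) + (-202)² = 56628 + 40804 = 97432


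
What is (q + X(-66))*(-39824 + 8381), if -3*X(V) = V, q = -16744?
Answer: 525789846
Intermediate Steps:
X(V) = -V/3
(q + X(-66))*(-39824 + 8381) = (-16744 - 1/3*(-66))*(-39824 + 8381) = (-16744 + 22)*(-31443) = -16722*(-31443) = 525789846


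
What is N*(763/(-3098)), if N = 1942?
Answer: -740873/1549 ≈ -478.29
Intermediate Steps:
N*(763/(-3098)) = 1942*(763/(-3098)) = 1942*(763*(-1/3098)) = 1942*(-763/3098) = -740873/1549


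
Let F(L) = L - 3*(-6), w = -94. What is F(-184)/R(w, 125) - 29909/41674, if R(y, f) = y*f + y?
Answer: -43415539/61698357 ≈ -0.70367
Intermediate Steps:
R(y, f) = y + f*y (R(y, f) = f*y + y = y + f*y)
F(L) = 18 + L (F(L) = L + 18 = 18 + L)
F(-184)/R(w, 125) - 29909/41674 = (18 - 184)/((-94*(1 + 125))) - 29909/41674 = -166/((-94*126)) - 29909*1/41674 = -166/(-11844) - 29909/41674 = -166*(-1/11844) - 29909/41674 = 83/5922 - 29909/41674 = -43415539/61698357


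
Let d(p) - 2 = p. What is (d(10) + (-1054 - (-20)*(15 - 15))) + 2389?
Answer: 1347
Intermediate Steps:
d(p) = 2 + p
(d(10) + (-1054 - (-20)*(15 - 15))) + 2389 = ((2 + 10) + (-1054 - (-20)*(15 - 15))) + 2389 = (12 + (-1054 - (-20)*0)) + 2389 = (12 + (-1054 - 1*0)) + 2389 = (12 + (-1054 + 0)) + 2389 = (12 - 1054) + 2389 = -1042 + 2389 = 1347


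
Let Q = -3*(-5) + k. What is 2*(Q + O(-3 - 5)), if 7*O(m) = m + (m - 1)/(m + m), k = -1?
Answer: 207/8 ≈ 25.875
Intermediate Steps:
O(m) = m/7 + (-1 + m)/(14*m) (O(m) = (m + (m - 1)/(m + m))/7 = (m + (-1 + m)/((2*m)))/7 = (m + (-1 + m)*(1/(2*m)))/7 = (m + (-1 + m)/(2*m))/7 = m/7 + (-1 + m)/(14*m))
Q = 14 (Q = -3*(-5) - 1 = 15 - 1 = 14)
2*(Q + O(-3 - 5)) = 2*(14 + (-1 + (-3 - 5)*(1 + 2*(-3 - 5)))/(14*(-3 - 5))) = 2*(14 + (1/14)*(-1 - 8*(1 + 2*(-8)))/(-8)) = 2*(14 + (1/14)*(-⅛)*(-1 - 8*(1 - 16))) = 2*(14 + (1/14)*(-⅛)*(-1 - 8*(-15))) = 2*(14 + (1/14)*(-⅛)*(-1 + 120)) = 2*(14 + (1/14)*(-⅛)*119) = 2*(14 - 17/16) = 2*(207/16) = 207/8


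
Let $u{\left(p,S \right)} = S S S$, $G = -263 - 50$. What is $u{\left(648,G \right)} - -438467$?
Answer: $-30225830$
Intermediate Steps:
$G = -313$ ($G = -263 - 50 = -313$)
$u{\left(p,S \right)} = S^{3}$ ($u{\left(p,S \right)} = S^{2} S = S^{3}$)
$u{\left(648,G \right)} - -438467 = \left(-313\right)^{3} - -438467 = -30664297 + 438467 = -30225830$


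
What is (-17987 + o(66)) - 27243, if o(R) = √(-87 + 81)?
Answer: -45230 + I*√6 ≈ -45230.0 + 2.4495*I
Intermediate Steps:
o(R) = I*√6 (o(R) = √(-6) = I*√6)
(-17987 + o(66)) - 27243 = (-17987 + I*√6) - 27243 = -45230 + I*√6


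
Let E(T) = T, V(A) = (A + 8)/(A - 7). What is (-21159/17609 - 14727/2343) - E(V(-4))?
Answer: -97966804/13752629 ≈ -7.1235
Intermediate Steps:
V(A) = (8 + A)/(-7 + A)
(-21159/17609 - 14727/2343) - E(V(-4)) = (-21159/17609 - 14727/2343) - (8 - 4)/(-7 - 4) = (-21159*1/17609 - 14727*1/2343) - 4/(-11) = (-21159/17609 - 4909/781) - (-1)*4/11 = -102967760/13752629 - 1*(-4/11) = -102967760/13752629 + 4/11 = -97966804/13752629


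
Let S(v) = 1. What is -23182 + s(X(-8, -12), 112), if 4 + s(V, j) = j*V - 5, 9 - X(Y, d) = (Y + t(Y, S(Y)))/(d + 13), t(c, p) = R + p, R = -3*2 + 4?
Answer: -21175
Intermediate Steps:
R = -2 (R = -6 + 4 = -2)
t(c, p) = -2 + p
X(Y, d) = 9 - (-1 + Y)/(13 + d) (X(Y, d) = 9 - (Y + (-2 + 1))/(d + 13) = 9 - (Y - 1)/(13 + d) = 9 - (-1 + Y)/(13 + d))
s(V, j) = -9 + V*j (s(V, j) = -4 + (j*V - 5) = -4 + (V*j - 5) = -4 + (-5 + V*j) = -9 + V*j)
-23182 + s(X(-8, -12), 112) = -23182 + (-9 + ((118 - 1*(-8) + 9*(-12))/(13 - 12))*112) = -23182 + (-9 + ((118 + 8 - 108)/1)*112) = -23182 + (-9 + (1*18)*112) = -23182 + (-9 + 18*112) = -23182 + (-9 + 2016) = -23182 + 2007 = -21175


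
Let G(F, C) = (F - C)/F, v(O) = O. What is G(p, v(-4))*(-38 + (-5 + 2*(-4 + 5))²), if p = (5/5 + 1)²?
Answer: -58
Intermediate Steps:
p = 4 (p = (5*(⅕) + 1)² = (1 + 1)² = 2² = 4)
G(F, C) = (F - C)/F
G(p, v(-4))*(-38 + (-5 + 2*(-4 + 5))²) = ((4 - 1*(-4))/4)*(-38 + (-5 + 2*(-4 + 5))²) = ((4 + 4)/4)*(-38 + (-5 + 2*1)²) = ((¼)*8)*(-38 + (-5 + 2)²) = 2*(-38 + (-3)²) = 2*(-38 + 9) = 2*(-29) = -58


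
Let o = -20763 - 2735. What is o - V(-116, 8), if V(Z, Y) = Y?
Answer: -23506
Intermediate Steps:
o = -23498
o - V(-116, 8) = -23498 - 1*8 = -23498 - 8 = -23506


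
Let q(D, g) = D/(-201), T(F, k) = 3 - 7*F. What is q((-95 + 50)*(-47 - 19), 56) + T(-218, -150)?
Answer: 101453/67 ≈ 1514.2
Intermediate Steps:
q(D, g) = -D/201 (q(D, g) = D*(-1/201) = -D/201)
q((-95 + 50)*(-47 - 19), 56) + T(-218, -150) = -(-95 + 50)*(-47 - 19)/201 + (3 - 7*(-218)) = -(-15)*(-66)/67 + (3 + 1526) = -1/201*2970 + 1529 = -990/67 + 1529 = 101453/67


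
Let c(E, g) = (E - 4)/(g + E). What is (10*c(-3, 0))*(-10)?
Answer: -700/3 ≈ -233.33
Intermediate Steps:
c(E, g) = (-4 + E)/(E + g)
(10*c(-3, 0))*(-10) = (10*((-4 - 3)/(-3 + 0)))*(-10) = (10*(-7/(-3)))*(-10) = (10*(-⅓*(-7)))*(-10) = (10*(7/3))*(-10) = (70/3)*(-10) = -700/3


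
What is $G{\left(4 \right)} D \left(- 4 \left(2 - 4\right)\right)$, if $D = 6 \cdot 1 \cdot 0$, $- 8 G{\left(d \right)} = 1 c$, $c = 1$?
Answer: $0$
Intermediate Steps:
$G{\left(d \right)} = - \frac{1}{8}$ ($G{\left(d \right)} = - \frac{1 \cdot 1}{8} = \left(- \frac{1}{8}\right) 1 = - \frac{1}{8}$)
$D = 0$ ($D = 6 \cdot 0 = 0$)
$G{\left(4 \right)} D \left(- 4 \left(2 - 4\right)\right) = \left(- \frac{1}{8}\right) 0 \left(- 4 \left(2 - 4\right)\right) = 0 \left(\left(-4\right) \left(-2\right)\right) = 0 \cdot 8 = 0$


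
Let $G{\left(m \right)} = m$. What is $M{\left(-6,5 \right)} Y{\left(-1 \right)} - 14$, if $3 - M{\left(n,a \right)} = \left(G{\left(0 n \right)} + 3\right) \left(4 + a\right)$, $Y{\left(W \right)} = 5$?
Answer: $-134$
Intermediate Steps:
$M{\left(n,a \right)} = -9 - 3 a$ ($M{\left(n,a \right)} = 3 - \left(0 n + 3\right) \left(4 + a\right) = 3 - \left(0 + 3\right) \left(4 + a\right) = 3 - 3 \left(4 + a\right) = 3 - \left(12 + 3 a\right) = -9 - 3 a$)
$M{\left(-6,5 \right)} Y{\left(-1 \right)} - 14 = \left(-9 - 15\right) 5 - 14 = \left(-24\right) 5 - 14 = -120 - 14 = -134$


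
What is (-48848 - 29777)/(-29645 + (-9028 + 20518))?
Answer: 15725/3631 ≈ 4.3308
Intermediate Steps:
(-48848 - 29777)/(-29645 + (-9028 + 20518)) = -78625/(-29645 + 11490) = -78625/(-18155) = -78625*(-1/18155) = 15725/3631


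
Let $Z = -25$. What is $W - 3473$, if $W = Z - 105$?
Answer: $-3603$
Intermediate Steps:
$W = -130$ ($W = -25 - 105 = -130$)
$W - 3473 = -130 - 3473 = -3603$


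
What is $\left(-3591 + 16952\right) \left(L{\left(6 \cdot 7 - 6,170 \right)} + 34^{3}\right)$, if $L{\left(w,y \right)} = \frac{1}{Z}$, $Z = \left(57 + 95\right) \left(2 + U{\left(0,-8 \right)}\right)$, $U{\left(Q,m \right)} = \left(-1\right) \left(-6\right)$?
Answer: $\frac{638571158065}{1216} \approx 5.2514 \cdot 10^{8}$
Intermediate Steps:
$U{\left(Q,m \right)} = 6$
$Z = 1216$ ($Z = \left(57 + 95\right) \left(2 + 6\right) = 152 \cdot 8 = 1216$)
$L{\left(w,y \right)} = \frac{1}{1216}$
$\left(-3591 + 16952\right) \left(L{\left(6 \cdot 7 - 6,170 \right)} + 34^{3}\right) = \left(-3591 + 16952\right) \left(\frac{1}{1216} + 34^{3}\right) = 13361 \left(\frac{1}{1216} + 39304\right) = 13361 \cdot \frac{47793665}{1216} = \frac{638571158065}{1216}$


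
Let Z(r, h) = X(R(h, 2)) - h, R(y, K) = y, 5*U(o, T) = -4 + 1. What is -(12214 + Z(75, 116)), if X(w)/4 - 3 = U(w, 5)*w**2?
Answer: 100922/5 ≈ 20184.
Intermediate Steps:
U(o, T) = -3/5 (U(o, T) = (-4 + 1)/5 = (1/5)*(-3) = -3/5)
X(w) = 12 - 12*w**2/5 (X(w) = 12 + 4*(-3*w**2/5) = 12 - 12*w**2/5)
Z(r, h) = 12 - h - 12*h**2/5 (Z(r, h) = (12 - 12*h**2/5) - h = 12 - h - 12*h**2/5)
-(12214 + Z(75, 116)) = -(12214 + (12 - 1*116 - 12/5*116**2)) = -(12214 + (12 - 116 - 12/5*13456)) = -(12214 + (12 - 116 - 161472/5)) = -(12214 - 161992/5) = -1*(-100922/5) = 100922/5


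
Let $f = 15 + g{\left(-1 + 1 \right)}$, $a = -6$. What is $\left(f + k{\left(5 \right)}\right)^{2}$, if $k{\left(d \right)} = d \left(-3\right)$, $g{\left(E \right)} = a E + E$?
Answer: $0$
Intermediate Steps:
$g{\left(E \right)} = - 5 E$ ($g{\left(E \right)} = - 6 E + E = - 5 E$)
$k{\left(d \right)} = - 3 d$
$f = 15$ ($f = 15 - 5 \left(-1 + 1\right) = 15 - 0 = 15 + 0 = 15$)
$\left(f + k{\left(5 \right)}\right)^{2} = \left(15 - 15\right)^{2} = 0^{2} = 0$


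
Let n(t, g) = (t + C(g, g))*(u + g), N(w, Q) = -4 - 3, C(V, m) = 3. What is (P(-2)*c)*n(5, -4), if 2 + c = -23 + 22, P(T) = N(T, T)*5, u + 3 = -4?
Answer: -9240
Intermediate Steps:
u = -7 (u = -3 - 4 = -7)
N(w, Q) = -7
n(t, g) = (-7 + g)*(3 + t) (n(t, g) = (t + 3)*(-7 + g) = (3 + t)*(-7 + g) = (-7 + g)*(3 + t))
P(T) = -35 (P(T) = -7*5 = -35)
c = -3 (c = -2 + (-23 + 22) = -2 - 1 = -3)
(P(-2)*c)*n(5, -4) = (-35*(-3))*(-21 - 7*5 + 3*(-4) - 4*5) = 105*(-21 - 35 - 12 - 20) = 105*(-88) = -9240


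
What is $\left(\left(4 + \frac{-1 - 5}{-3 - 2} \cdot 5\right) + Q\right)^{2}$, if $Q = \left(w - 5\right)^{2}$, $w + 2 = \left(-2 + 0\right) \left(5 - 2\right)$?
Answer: $32041$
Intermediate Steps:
$w = -8$ ($w = -2 + \left(-2 + 0\right) \left(5 - 2\right) = -2 - 6 = -8$)
$Q = 169$ ($Q = \left(-8 - 5\right)^{2} = \left(-13\right)^{2} = 169$)
$\left(\left(4 + \frac{-1 - 5}{-3 - 2} \cdot 5\right) + Q\right)^{2} = \left(\left(4 + \frac{-1 - 5}{-3 - 2} \cdot 5\right) + 169\right)^{2} = \left(\left(4 + - \frac{6}{-5} \cdot 5\right) + 169\right)^{2} = \left(\left(4 + \left(-6\right) \left(- \frac{1}{5}\right) 5\right) + 169\right)^{2} = \left(\left(4 + \frac{6}{5} \cdot 5\right) + 169\right)^{2} = \left(\left(4 + 6\right) + 169\right)^{2} = \left(10 + 169\right)^{2} = 179^{2} = 32041$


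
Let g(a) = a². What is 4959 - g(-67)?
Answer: 470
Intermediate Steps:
4959 - g(-67) = 4959 - 1*(-67)² = 4959 - 1*4489 = 4959 - 4489 = 470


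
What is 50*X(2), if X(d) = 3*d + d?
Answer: 400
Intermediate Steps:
X(d) = 4*d
50*X(2) = 50*(4*2) = 50*8 = 400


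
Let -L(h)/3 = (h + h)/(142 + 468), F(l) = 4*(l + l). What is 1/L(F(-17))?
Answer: 305/408 ≈ 0.74755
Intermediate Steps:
F(l) = 8*l (F(l) = 4*(2*l) = 8*l)
L(h) = -3*h/305 (L(h) = -3*(h + h)/(142 + 468) = -3*2*h/610 = -3*h/305)
1/L(F(-17)) = 1/(-24*(-17)/305) = 1/(-3/305*(-136)) = 1/(408/305) = 305/408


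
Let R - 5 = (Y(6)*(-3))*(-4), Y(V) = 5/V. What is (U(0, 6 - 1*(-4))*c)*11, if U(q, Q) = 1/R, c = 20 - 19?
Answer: 11/15 ≈ 0.73333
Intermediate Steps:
c = 1
R = 15 (R = 5 + ((5/6)*(-3))*(-4) = 5 - 5/2*(-4) = 5 + 10 = 15)
U(q, Q) = 1/15
(U(0, 6 - 1*(-4))*c)*11 = ((1/15)*1)*11 = (1/15)*11 = 11/15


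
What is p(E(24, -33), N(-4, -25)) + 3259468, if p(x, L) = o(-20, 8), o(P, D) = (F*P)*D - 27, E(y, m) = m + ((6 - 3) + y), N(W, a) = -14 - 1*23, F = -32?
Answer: 3264561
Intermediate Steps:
N(W, a) = -37 (N(W, a) = -14 - 23 = -37)
E(y, m) = 3 + m + y (E(y, m) = m + (3 + y) = 3 + m + y)
o(P, D) = -27 - 32*D*P (o(P, D) = (-32*P)*D - 27 = -32*D*P - 27 = -27 - 32*D*P)
p(x, L) = 5093 (p(x, L) = -27 - 32*8*(-20) = -27 + 5120 = 5093)
p(E(24, -33), N(-4, -25)) + 3259468 = 5093 + 3259468 = 3264561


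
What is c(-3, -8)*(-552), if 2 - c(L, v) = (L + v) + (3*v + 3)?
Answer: -18768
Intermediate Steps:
c(L, v) = -1 - L - 4*v (c(L, v) = 2 - ((L + v) + (3*v + 3)) = 2 - ((L + v) + (3 + 3*v)) = 2 - (3 + L + 4*v) = 2 + (-3 - L - 4*v) = -1 - L - 4*v)
c(-3, -8)*(-552) = (-1 - 1*(-3) - 4*(-8))*(-552) = (-1 + 3 + 32)*(-552) = 34*(-552) = -18768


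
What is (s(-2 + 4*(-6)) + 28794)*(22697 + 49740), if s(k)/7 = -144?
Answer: 2012734482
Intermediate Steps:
s(k) = -1008 (s(k) = 7*(-144) = -1008)
(s(-2 + 4*(-6)) + 28794)*(22697 + 49740) = (-1008 + 28794)*(22697 + 49740) = 27786*72437 = 2012734482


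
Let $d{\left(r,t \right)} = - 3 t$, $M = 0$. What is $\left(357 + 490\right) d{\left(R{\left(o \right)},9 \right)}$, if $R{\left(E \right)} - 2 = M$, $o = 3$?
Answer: $-22869$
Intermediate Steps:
$R{\left(E \right)} = 2$ ($R{\left(E \right)} = 2 + 0 = 2$)
$\left(357 + 490\right) d{\left(R{\left(o \right)},9 \right)} = \left(357 + 490\right) \left(\left(-3\right) 9\right) = 847 \left(-27\right) = -22869$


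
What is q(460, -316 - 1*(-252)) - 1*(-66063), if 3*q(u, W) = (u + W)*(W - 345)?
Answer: 12075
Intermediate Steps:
q(u, W) = (-345 + W)*(W + u)/3 (q(u, W) = ((u + W)*(W - 345))/3 = ((W + u)*(-345 + W))/3 = ((-345 + W)*(W + u))/3 = (-345 + W)*(W + u)/3)
q(460, -316 - 1*(-252)) - 1*(-66063) = (-115*(-316 - 1*(-252)) - 115*460 + (-316 - 1*(-252))²/3 + (⅓)*(-316 - 1*(-252))*460) - 1*(-66063) = (-115*(-316 + 252) - 52900 + (-316 + 252)²/3 + (⅓)*(-316 + 252)*460) + 66063 = (-115*(-64) - 52900 + (⅓)*(-64)² + (⅓)*(-64)*460) + 66063 = (7360 - 52900 + (⅓)*4096 - 29440/3) + 66063 = (7360 - 52900 + 4096/3 - 29440/3) + 66063 = -53988 + 66063 = 12075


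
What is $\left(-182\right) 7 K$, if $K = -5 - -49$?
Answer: $-56056$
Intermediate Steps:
$K = 44$ ($K = -5 + 49 = 44$)
$\left(-182\right) 7 K = \left(-182\right) 7 \cdot 44 = \left(-1274\right) 44 = -56056$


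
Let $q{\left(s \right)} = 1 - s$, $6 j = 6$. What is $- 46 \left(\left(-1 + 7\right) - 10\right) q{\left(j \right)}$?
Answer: $0$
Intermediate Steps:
$j = 1$ ($j = \frac{1}{6} \cdot 6 = 1$)
$- 46 \left(\left(-1 + 7\right) - 10\right) q{\left(j \right)} = - 46 \left(\left(-1 + 7\right) - 10\right) \left(1 - 1\right) = - 46 \left(6 - 10\right) \left(1 - 1\right) = - 46 \left(\left(-4\right) 0\right) = \left(-46\right) 0 = 0$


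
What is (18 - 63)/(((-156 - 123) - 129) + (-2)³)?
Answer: 45/416 ≈ 0.10817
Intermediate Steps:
(18 - 63)/(((-156 - 123) - 129) + (-2)³) = -45/((-279 - 129) - 8) = -45/(-408 - 8) = -45/(-416) = -45*(-1/416) = 45/416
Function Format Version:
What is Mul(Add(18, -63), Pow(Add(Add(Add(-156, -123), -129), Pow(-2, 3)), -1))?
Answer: Rational(45, 416) ≈ 0.10817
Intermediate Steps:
Mul(Add(18, -63), Pow(Add(Add(Add(-156, -123), -129), Pow(-2, 3)), -1)) = Mul(-45, Pow(Add(Add(-279, -129), -8), -1)) = Mul(-45, Pow(Add(-408, -8), -1)) = Mul(-45, Pow(-416, -1)) = Mul(-45, Rational(-1, 416)) = Rational(45, 416)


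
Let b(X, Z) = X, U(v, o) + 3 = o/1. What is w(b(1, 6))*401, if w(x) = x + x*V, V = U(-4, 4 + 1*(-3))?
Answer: -401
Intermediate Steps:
U(v, o) = -3 + o (U(v, o) = -3 + o/1 = -3 + o*1 = -3 + o)
V = -2 (V = -3 + (4 + 1*(-3)) = -3 + (4 - 3) = -3 + 1 = -2)
w(x) = -x (w(x) = x + x*(-2) = x - 2*x = -x)
w(b(1, 6))*401 = -1*1*401 = -1*401 = -401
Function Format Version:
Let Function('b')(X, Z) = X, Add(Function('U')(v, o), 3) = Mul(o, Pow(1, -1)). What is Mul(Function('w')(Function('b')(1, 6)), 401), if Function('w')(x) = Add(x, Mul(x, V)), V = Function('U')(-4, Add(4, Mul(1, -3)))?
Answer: -401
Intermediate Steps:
Function('U')(v, o) = Add(-3, o) (Function('U')(v, o) = Add(-3, Mul(o, Pow(1, -1))) = Add(-3, Mul(o, 1)) = Add(-3, o))
V = -2 (V = Add(-3, Add(4, Mul(1, -3))) = Add(-3, Add(4, -3)) = Add(-3, 1) = -2)
Function('w')(x) = Mul(-1, x) (Function('w')(x) = Add(x, Mul(x, -2)) = Add(x, Mul(-2, x)) = Mul(-1, x))
Mul(Function('w')(Function('b')(1, 6)), 401) = Mul(Mul(-1, 1), 401) = Mul(-1, 401) = -401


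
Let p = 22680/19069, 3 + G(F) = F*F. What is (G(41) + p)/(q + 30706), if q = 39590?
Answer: 16010231/670237212 ≈ 0.023887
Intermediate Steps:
G(F) = -3 + F² (G(F) = -3 + F*F = -3 + F²)
p = 22680/19069 (p = 22680*(1/19069) = 22680/19069 ≈ 1.1894)
(G(41) + p)/(q + 30706) = ((-3 + 41²) + 22680/19069)/(39590 + 30706) = ((-3 + 1681) + 22680/19069)/70296 = (1678 + 22680/19069)*(1/70296) = (32020462/19069)*(1/70296) = 16010231/670237212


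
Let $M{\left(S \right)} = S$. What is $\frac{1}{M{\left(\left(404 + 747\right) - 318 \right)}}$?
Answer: $\frac{1}{833} \approx 0.0012005$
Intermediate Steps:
$\frac{1}{M{\left(\left(404 + 747\right) - 318 \right)}} = \frac{1}{\left(404 + 747\right) - 318} = \frac{1}{1151 - 318} = \frac{1}{833}$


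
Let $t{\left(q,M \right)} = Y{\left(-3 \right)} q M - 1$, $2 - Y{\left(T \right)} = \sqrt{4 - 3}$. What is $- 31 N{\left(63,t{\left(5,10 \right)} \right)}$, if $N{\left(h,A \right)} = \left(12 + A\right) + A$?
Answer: $-3410$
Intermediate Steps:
$Y{\left(T \right)} = 1$ ($Y{\left(T \right)} = 2 - \sqrt{4 - 3} = 2 - \sqrt{1} = 2 - 1 = 1$)
$t{\left(q,M \right)} = -1 + M q$ ($t{\left(q,M \right)} = 1 q M - 1 = q M - 1 = M q - 1 = -1 + M q$)
$N{\left(h,A \right)} = 12 + 2 A$
$- 31 N{\left(63,t{\left(5,10 \right)} \right)} = - 31 \left(12 + 2 \left(-1 + 10 \cdot 5\right)\right) = - 31 \left(12 + 2 \left(-1 + 50\right)\right) = - 31 \left(12 + 2 \cdot 49\right) = - 31 \left(12 + 98\right) = \left(-31\right) 110 = -3410$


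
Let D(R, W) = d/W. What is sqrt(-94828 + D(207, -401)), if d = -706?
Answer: I*sqrt(15248154122)/401 ≈ 307.94*I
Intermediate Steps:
D(R, W) = -706/W
sqrt(-94828 + D(207, -401)) = sqrt(-94828 - 706/(-401)) = sqrt(-94828 - 706*(-1/401)) = sqrt(-94828 + 706/401) = sqrt(-38025322/401) = I*sqrt(15248154122)/401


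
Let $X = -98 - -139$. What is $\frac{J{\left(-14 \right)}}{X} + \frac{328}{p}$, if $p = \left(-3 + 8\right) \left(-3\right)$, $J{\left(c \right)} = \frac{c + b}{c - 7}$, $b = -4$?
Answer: $- \frac{94046}{4305} \approx -21.846$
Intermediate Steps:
$X = 41$ ($X = -98 + 139 = 41$)
$J{\left(c \right)} = \frac{-4 + c}{-7 + c}$ ($J{\left(c \right)} = \frac{c - 4}{c - 7} = \frac{-4 + c}{-7 + c}$)
$p = -15$ ($p = 5 \left(-3\right) = -15$)
$\frac{J{\left(-14 \right)}}{X} + \frac{328}{p} = \frac{\frac{1}{-7 - 14} \left(-4 - 14\right)}{41} + \frac{328}{-15} = \frac{1}{-21} \left(-18\right) \frac{1}{41} + 328 \left(- \frac{1}{15}\right) = \left(- \frac{1}{21}\right) \left(-18\right) \frac{1}{41} - \frac{328}{15} = \frac{6}{7} \cdot \frac{1}{41} - \frac{328}{15} = \frac{6}{287} - \frac{328}{15} = - \frac{94046}{4305}$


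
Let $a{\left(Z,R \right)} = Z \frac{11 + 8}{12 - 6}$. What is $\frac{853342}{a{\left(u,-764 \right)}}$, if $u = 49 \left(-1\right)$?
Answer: $- \frac{731436}{133} \approx -5499.5$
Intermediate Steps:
$u = -49$
$a{\left(Z,R \right)} = \frac{19 Z}{6}$ ($a{\left(Z,R \right)} = Z \frac{19}{6} = \frac{19 Z}{6}$)
$\frac{853342}{a{\left(u,-764 \right)}} = \frac{853342}{\frac{19}{6} \left(-49\right)} = \frac{853342}{- \frac{931}{6}} = 853342 \left(- \frac{6}{931}\right) = - \frac{731436}{133}$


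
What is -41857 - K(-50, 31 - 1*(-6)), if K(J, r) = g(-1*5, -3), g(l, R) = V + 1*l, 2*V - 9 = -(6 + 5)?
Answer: -41851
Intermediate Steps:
V = -1 (V = 9/2 + (-(6 + 5))/2 = 9/2 + (-1*11)/2 = 9/2 + (½)*(-11) = 9/2 - 11/2 = -1)
g(l, R) = -1 + l (g(l, R) = -1 + 1*l = -1 + l)
K(J, r) = -6 (K(J, r) = -1 - 1*5 = -1 - 5 = -6)
-41857 - K(-50, 31 - 1*(-6)) = -41857 - 1*(-6) = -41857 + 6 = -41851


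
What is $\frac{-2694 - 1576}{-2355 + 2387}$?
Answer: $- \frac{2135}{16} \approx -133.44$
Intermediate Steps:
$\frac{-2694 - 1576}{-2355 + 2387} = \frac{-2694 - 1576}{32} = \left(-4270\right) \frac{1}{32} = - \frac{2135}{16}$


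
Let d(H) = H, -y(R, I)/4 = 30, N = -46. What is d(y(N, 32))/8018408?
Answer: -15/1002301 ≈ -1.4966e-5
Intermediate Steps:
y(R, I) = -120 (y(R, I) = -4*30 = -120)
d(y(N, 32))/8018408 = -120/8018408 = -120*1/8018408 = -15/1002301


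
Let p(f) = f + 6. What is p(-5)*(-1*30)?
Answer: -30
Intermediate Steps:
p(f) = 6 + f
p(-5)*(-1*30) = (6 - 5)*(-1*30) = 1*(-30) = -30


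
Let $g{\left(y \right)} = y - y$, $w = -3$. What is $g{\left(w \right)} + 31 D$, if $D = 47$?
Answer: $1457$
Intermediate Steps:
$g{\left(y \right)} = 0$
$g{\left(w \right)} + 31 D = 0 + 31 \cdot 47 = 0 + 1457 = 1457$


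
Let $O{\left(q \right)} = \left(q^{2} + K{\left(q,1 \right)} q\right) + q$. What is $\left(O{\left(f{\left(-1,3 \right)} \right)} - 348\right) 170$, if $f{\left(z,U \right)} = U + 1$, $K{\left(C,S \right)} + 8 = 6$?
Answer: $-57120$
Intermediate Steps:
$K{\left(C,S \right)} = -2$ ($K{\left(C,S \right)} = -8 + 6 = -2$)
$f{\left(z,U \right)} = 1 + U$
$O{\left(q \right)} = q^{2} - q$ ($O{\left(q \right)} = \left(q^{2} - 2 q\right) + q = q^{2} - q$)
$\left(O{\left(f{\left(-1,3 \right)} \right)} - 348\right) 170 = \left(\left(1 + 3\right) \left(-1 + \left(1 + 3\right)\right) - 348\right) 170 = \left(4 \left(-1 + 4\right) - 348\right) 170 = \left(4 \cdot 3 - 348\right) 170 = \left(12 - 348\right) 170 = \left(-336\right) 170 = -57120$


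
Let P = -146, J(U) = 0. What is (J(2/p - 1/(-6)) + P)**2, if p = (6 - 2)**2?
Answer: 21316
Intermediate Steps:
p = 16 (p = 4**2 = 16)
(J(2/p - 1/(-6)) + P)**2 = (0 - 146)**2 = (-146)**2 = 21316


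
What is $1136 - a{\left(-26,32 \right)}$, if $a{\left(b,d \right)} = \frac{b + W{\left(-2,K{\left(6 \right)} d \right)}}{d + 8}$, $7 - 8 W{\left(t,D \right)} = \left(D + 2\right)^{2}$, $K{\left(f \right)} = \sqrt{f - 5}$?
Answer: $\frac{364877}{320} \approx 1140.2$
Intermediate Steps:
$K{\left(f \right)} = \sqrt{-5 + f}$
$W{\left(t,D \right)} = \frac{7}{8} - \frac{\left(2 + D\right)^{2}}{8}$ ($W{\left(t,D \right)} = \frac{7}{8} - \frac{\left(D + 2\right)^{2}}{8} = \frac{7}{8} - \frac{\left(2 + D\right)^{2}}{8}$)
$a{\left(b,d \right)} = \frac{\frac{7}{8} + b - \frac{\left(2 + d\right)^{2}}{8}}{8 + d}$ ($a{\left(b,d \right)} = \frac{b - \left(- \frac{7}{8} + \frac{\left(2 + \sqrt{-5 + 6} d\right)^{2}}{8}\right)}{d + 8} = \frac{b - \left(- \frac{7}{8} + \frac{\left(2 + \sqrt{1} d\right)^{2}}{8}\right)}{8 + d} = \frac{b - \left(- \frac{7}{8} + \frac{\left(2 + 1 d\right)^{2}}{8}\right)}{8 + d} = \frac{b - \left(- \frac{7}{8} + \frac{\left(2 + d\right)^{2}}{8}\right)}{8 + d} = \frac{\frac{7}{8} + b - \frac{\left(2 + d\right)^{2}}{8}}{8 + d}$)
$1136 - a{\left(-26,32 \right)} = 1136 - \frac{7 - \left(2 + 32\right)^{2} + 8 \left(-26\right)}{8 \left(8 + 32\right)} = 1136 - \frac{7 - 34^{2} - 208}{8 \cdot 40} = 1136 - \frac{1}{8} \cdot \frac{1}{40} \left(7 - 1156 - 208\right) = 1136 - \frac{1}{8} \cdot \frac{1}{40} \left(-1357\right) = 1136 - - \frac{1357}{320} = 1136 + \frac{1357}{320} = \frac{364877}{320}$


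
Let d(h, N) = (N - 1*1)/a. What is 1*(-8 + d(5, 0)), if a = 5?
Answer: -41/5 ≈ -8.2000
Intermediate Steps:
d(h, N) = -1/5 + N/5 (d(h, N) = (N - 1*1)/5 = (N - 1)*(1/5) = (-1 + N)*(1/5) = -1/5 + N/5)
1*(-8 + d(5, 0)) = 1*(-8 + (-1/5 + (1/5)*0)) = 1*(-8 + (-1/5 + 0)) = 1*(-8 - 1/5) = 1*(-41/5) = -41/5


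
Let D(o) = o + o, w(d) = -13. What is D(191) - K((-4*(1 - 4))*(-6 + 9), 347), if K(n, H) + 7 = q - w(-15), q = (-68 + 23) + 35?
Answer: 386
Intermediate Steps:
D(o) = 2*o
q = -10 (q = -45 + 35 = -10)
K(n, H) = -4 (K(n, H) = -7 + (-10 - 1*(-13)) = -7 + (-10 + 13) = -7 + 3 = -4)
D(191) - K((-4*(1 - 4))*(-6 + 9), 347) = 2*191 - 1*(-4) = 382 + 4 = 386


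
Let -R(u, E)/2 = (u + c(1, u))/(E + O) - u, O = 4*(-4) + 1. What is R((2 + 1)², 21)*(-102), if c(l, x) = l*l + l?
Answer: -1462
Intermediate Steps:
O = -15 (O = -16 + 1 = -15)
c(l, x) = l + l² (c(l, x) = l² + l = l + l²)
R(u, E) = 2*u - 2*(2 + u)/(-15 + E) (R(u, E) = -2*((u + 1*(1 + 1))/(E - 15) - u) = -2*((u + 1*2)/(-15 + E) - u) = -2*((u + 2)/(-15 + E) - u) = -2*((2 + u)/(-15 + E) - u) = -2*(-u + (2 + u)/(-15 + E)) = 2*u - 2*(2 + u)/(-15 + E))
R((2 + 1)², 21)*(-102) = (2*(-2 - 16*(2 + 1)² + 21*(2 + 1)²)/(-15 + 21))*(-102) = (2*(-2 - 16*3² + 21*3²)/6)*(-102) = (2*(⅙)*(-2 - 16*9 + 21*9))*(-102) = (2*(⅙)*(-2 - 144 + 189))*(-102) = (2*(⅙)*43)*(-102) = (43/3)*(-102) = -1462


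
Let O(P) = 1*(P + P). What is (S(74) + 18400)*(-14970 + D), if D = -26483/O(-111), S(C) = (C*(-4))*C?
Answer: 1925364488/37 ≈ 5.2037e+7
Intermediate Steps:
O(P) = 2*P (O(P) = 1*(2*P) = 2*P)
S(C) = -4*C² (S(C) = (-4*C)*C = -4*C²)
D = 26483/222 (D = -26483/(2*(-111)) = -26483/(-222) = -26483*(-1/222) = 26483/222 ≈ 119.29)
(S(74) + 18400)*(-14970 + D) = (-4*74² + 18400)*(-14970 + 26483/222) = (-4*5476 + 18400)*(-3296857/222) = (-21904 + 18400)*(-3296857/222) = -3504*(-3296857/222) = 1925364488/37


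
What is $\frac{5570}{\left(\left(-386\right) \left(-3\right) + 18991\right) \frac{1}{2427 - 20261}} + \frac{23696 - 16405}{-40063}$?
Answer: $- \frac{3979820235299}{807229387} \approx -4930.2$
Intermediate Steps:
$\frac{5570}{\left(\left(-386\right) \left(-3\right) + 18991\right) \frac{1}{2427 - 20261}} + \frac{23696 - 16405}{-40063} = \frac{5570}{\left(1158 + 18991\right) \frac{1}{-17834}} + \left(23696 - 16405\right) \left(- \frac{1}{40063}\right) = \frac{5570}{20149 \left(- \frac{1}{17834}\right)} + 7291 \left(- \frac{1}{40063}\right) = \frac{5570}{- \frac{20149}{17834}} - \frac{7291}{40063} = 5570 \left(- \frac{17834}{20149}\right) - \frac{7291}{40063} = - \frac{99335380}{20149} - \frac{7291}{40063} = - \frac{3979820235299}{807229387}$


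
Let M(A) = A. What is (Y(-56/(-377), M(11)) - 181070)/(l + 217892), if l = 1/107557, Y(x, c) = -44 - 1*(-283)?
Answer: -926173327/1115990945 ≈ -0.82991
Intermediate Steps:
Y(x, c) = 239 (Y(x, c) = -44 + 283 = 239)
l = 1/107557 ≈ 9.2974e-6
(Y(-56/(-377), M(11)) - 181070)/(l + 217892) = (239 - 181070)/(1/107557 + 217892) = -180831/23435809845/107557 = -180831*107557/23435809845 = -926173327/1115990945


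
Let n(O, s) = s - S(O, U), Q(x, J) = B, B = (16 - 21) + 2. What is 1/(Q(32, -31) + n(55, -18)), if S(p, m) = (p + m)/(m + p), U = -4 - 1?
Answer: -1/22 ≈ -0.045455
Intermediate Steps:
U = -5
B = -3 (B = -5 + 2 = -3)
Q(x, J) = -3
S(p, m) = 1 (S(p, m) = (m + p)/(m + p) = 1)
n(O, s) = -1 + s (n(O, s) = s - 1*1 = s - 1 = -1 + s)
1/(Q(32, -31) + n(55, -18)) = 1/(-3 + (-1 - 18)) = 1/(-3 - 19) = 1/(-22) = -1/22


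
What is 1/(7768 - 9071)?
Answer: -1/1303 ≈ -0.00076746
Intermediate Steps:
1/(7768 - 9071) = 1/(-1303) = -1/1303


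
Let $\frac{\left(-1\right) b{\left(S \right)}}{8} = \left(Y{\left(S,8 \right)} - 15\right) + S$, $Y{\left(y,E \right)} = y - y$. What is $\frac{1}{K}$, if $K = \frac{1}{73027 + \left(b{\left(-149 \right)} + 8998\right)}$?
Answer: $83337$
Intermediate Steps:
$Y{\left(y,E \right)} = 0$
$b{\left(S \right)} = 120 - 8 S$ ($b{\left(S \right)} = - 8 \left(\left(0 - 15\right) + S\right) = - 8 \left(-15 + S\right) = 120 - 8 S$)
$K = \frac{1}{83337}$ ($K = \frac{1}{73027 + \left(\left(120 - -1192\right) + 8998\right)} = \frac{1}{73027 + \left(\left(120 + 1192\right) + 8998\right)} = \frac{1}{73027 + \left(1312 + 8998\right)} = \frac{1}{73027 + 10310} = \frac{1}{83337} \approx 1.1999 \cdot 10^{-5}$)
$\frac{1}{K} = \frac{1}{\frac{1}{83337}} = 83337$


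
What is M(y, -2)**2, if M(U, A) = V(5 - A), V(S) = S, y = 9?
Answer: 49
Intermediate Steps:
M(U, A) = 5 - A
M(y, -2)**2 = (5 - 1*(-2))**2 = (5 + 2)**2 = 7**2 = 49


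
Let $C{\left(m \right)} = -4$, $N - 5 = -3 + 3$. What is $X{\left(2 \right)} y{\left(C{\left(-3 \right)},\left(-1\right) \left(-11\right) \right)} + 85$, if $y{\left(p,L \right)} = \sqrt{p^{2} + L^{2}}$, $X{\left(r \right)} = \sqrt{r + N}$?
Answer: $85 + \sqrt{959} \approx 115.97$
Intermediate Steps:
$N = 5$ ($N = 5 + \left(-3 + 3\right) = 5 + 0 = 5$)
$X{\left(r \right)} = \sqrt{5 + r}$ ($X{\left(r \right)} = \sqrt{r + 5} = \sqrt{5 + r}$)
$y{\left(p,L \right)} = \sqrt{L^{2} + p^{2}}$
$X{\left(2 \right)} y{\left(C{\left(-3 \right)},\left(-1\right) \left(-11\right) \right)} + 85 = \sqrt{5 + 2} \sqrt{\left(\left(-1\right) \left(-11\right)\right)^{2} + \left(-4\right)^{2}} + 85 = \sqrt{7} \sqrt{11^{2} + 16} + 85 = \sqrt{7} \sqrt{121 + 16} + 85 = \sqrt{7} \sqrt{137} + 85 = \sqrt{959} + 85 = 85 + \sqrt{959}$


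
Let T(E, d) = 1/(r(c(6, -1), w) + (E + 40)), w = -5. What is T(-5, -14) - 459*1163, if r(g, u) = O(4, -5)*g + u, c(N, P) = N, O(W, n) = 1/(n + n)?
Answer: -78471094/147 ≈ -5.3382e+5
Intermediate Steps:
O(W, n) = 1/(2*n)
r(g, u) = u - g/10 (r(g, u) = ((½)/(-5))*g + u = ((½)*(-⅕))*g + u = -g/10 + u = u - g/10)
T(E, d) = 1/(172/5 + E) (T(E, d) = 1/((-5 - ⅒*6) + (E + 40)) = 1/((-5 - ⅗) + (40 + E)) = 1/(-28/5 + (40 + E)) = 1/(172/5 + E))
T(-5, -14) - 459*1163 = 5/(172 + 5*(-5)) - 459*1163 = 5/(172 - 25) - 533817 = 5/147 - 533817 = -78471094/147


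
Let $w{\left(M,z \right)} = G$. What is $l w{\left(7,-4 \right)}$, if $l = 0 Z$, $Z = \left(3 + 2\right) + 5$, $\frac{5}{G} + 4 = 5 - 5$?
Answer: $0$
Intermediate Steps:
$G = - \frac{5}{4}$ ($G = \frac{5}{-4 + \left(5 - 5\right)} = \frac{5}{-4 + 0} = \frac{5}{-4} = 5 \left(- \frac{1}{4}\right) = - \frac{5}{4} \approx -1.25$)
$Z = 10$ ($Z = 5 + 5 = 10$)
$w{\left(M,z \right)} = - \frac{5}{4}$
$l = 0$ ($l = 0 \cdot 10 = 0$)
$l w{\left(7,-4 \right)} = 0 \left(- \frac{5}{4}\right) = 0$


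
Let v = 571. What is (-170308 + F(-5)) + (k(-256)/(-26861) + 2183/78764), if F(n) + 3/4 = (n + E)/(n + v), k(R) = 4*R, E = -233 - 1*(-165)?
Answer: -25492563335154921/149684346133 ≈ -1.7031e+5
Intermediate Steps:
E = -68 (E = -233 + 165 = -68)
F(n) = -¾ + (-68 + n)/(571 + n) (F(n) = -¾ + (n - 68)/(n + 571) = -¾ + (-68 + n)/(571 + n))
(-170308 + F(-5)) + (k(-256)/(-26861) + 2183/78764) = (-170308 + (-1985 - 5)/(4*(571 - 5))) + ((4*(-256))/(-26861) + 2183/78764) = (-170308 + (¼)*(-1990)/566) + (-1024*(-1/26861) + 2183*(1/78764)) = (-170308 + (¼)*(1/566)*(-1990)) + (1024/26861 + 2183/78764) = (-170308 - 995/1132) + 139291899/2115679804 = -192789651/1132 + 139291899/2115679804 = -25492563335154921/149684346133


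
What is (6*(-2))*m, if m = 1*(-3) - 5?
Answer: 96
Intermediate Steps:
m = -8 (m = -3 - 5 = -8)
(6*(-2))*m = (6*(-2))*(-8) = -12*(-8) = 96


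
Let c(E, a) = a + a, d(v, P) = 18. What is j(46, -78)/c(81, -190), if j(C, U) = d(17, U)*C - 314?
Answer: -257/190 ≈ -1.3526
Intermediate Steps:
c(E, a) = 2*a
j(C, U) = -314 + 18*C (j(C, U) = 18*C - 314 = -314 + 18*C)
j(46, -78)/c(81, -190) = (-314 + 18*46)/((2*(-190))) = (-314 + 828)/(-380) = 514*(-1/380) = -257/190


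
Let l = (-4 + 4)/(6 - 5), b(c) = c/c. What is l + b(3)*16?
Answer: 16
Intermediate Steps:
b(c) = 1
l = 0 (l = 0/1 = 1*0 = 0)
l + b(3)*16 = 0 + 1*16 = 0 + 16 = 16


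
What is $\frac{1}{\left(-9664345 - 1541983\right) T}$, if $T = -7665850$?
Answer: $\frac{1}{85906029498800} \approx 1.1641 \cdot 10^{-14}$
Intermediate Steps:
$\frac{1}{\left(-9664345 - 1541983\right) T} = \frac{1}{\left(-9664345 - 1541983\right) \left(-7665850\right)} = \frac{1}{-11206328} \left(- \frac{1}{7665850}\right) = \left(- \frac{1}{11206328}\right) \left(- \frac{1}{7665850}\right) = \frac{1}{85906029498800}$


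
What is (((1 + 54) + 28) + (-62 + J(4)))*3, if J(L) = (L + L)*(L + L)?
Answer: 255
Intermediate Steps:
J(L) = 4*L**2 (J(L) = (2*L)*(2*L) = 4*L**2)
(((1 + 54) + 28) + (-62 + J(4)))*3 = (((1 + 54) + 28) + (-62 + 4*4**2))*3 = ((55 + 28) + (-62 + 4*16))*3 = (83 + (-62 + 64))*3 = (83 + 2)*3 = 85*3 = 255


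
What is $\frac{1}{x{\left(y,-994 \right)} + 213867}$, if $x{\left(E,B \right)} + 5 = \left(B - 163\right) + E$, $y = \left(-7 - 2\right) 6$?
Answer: $\frac{1}{212651} \approx 4.7025 \cdot 10^{-6}$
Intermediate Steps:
$y = -54$ ($y = \left(-9\right) 6 = -54$)
$x{\left(E,B \right)} = -168 + B + E$ ($x{\left(E,B \right)} = -5 + \left(\left(B - 163\right) + E\right) = -5 + \left(\left(-163 + B\right) + E\right) = -5 + \left(-163 + B + E\right) = -168 + B + E$)
$\frac{1}{x{\left(y,-994 \right)} + 213867} = \frac{1}{\left(-168 - 994 - 54\right) + 213867} = \frac{1}{-1216 + 213867} = \frac{1}{212651}$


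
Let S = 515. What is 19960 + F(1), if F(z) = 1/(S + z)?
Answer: 10299361/516 ≈ 19960.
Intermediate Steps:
F(z) = 1/(515 + z)
19960 + F(1) = 19960 + 1/(515 + 1) = 19960 + 1/516 = 10299361/516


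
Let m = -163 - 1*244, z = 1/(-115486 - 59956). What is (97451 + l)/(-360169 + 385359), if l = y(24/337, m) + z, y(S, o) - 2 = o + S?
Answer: 1147549490031/297866480252 ≈ 3.8526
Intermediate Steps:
z = -1/175442 (z = 1/(-175442) = -1/175442 ≈ -5.6999e-6)
m = -407 (m = -163 - 244 = -407)
y(S, o) = 2 + S + o (y(S, o) = 2 + (o + S) = 2 + (S + o) = 2 + S + o)
l = -23940991099/59123954 (l = (2 + 24/337 - 407) - 1/175442 = -136461/337 - 1/175442 = -23940991099/59123954 ≈ -404.93)
(97451 + l)/(-360169 + 385359) = (97451 - 23940991099/59123954)/(-360169 + 385359) = (5737747450155/59123954)/25190 = (5737747450155/59123954)*(1/25190) = 1147549490031/297866480252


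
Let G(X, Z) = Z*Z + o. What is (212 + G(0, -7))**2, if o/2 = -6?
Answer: 62001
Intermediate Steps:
o = -12 (o = 2*(-6) = -12)
G(X, Z) = -12 + Z**2 (G(X, Z) = Z*Z - 12 = Z**2 - 12 = -12 + Z**2)
(212 + G(0, -7))**2 = (212 + (-12 + (-7)**2))**2 = (212 + (-12 + 49))**2 = (212 + 37)**2 = 249**2 = 62001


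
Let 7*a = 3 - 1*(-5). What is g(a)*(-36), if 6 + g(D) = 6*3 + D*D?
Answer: -23472/49 ≈ -479.02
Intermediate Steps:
a = 8/7 (a = (3 - 1*(-5))/7 = (3 + 5)/7 = (⅐)*8 = 8/7 ≈ 1.1429)
g(D) = 12 + D² (g(D) = -6 + (6*3 + D*D) = -6 + (18 + D²) = 12 + D²)
g(a)*(-36) = (12 + (8/7)²)*(-36) = (12 + 64/49)*(-36) = (652/49)*(-36) = -23472/49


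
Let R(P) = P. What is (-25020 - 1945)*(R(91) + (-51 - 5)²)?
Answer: -87016055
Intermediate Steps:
(-25020 - 1945)*(R(91) + (-51 - 5)²) = (-25020 - 1945)*(91 + (-51 - 5)²) = -26965*(91 + (-56)²) = -26965*(91 + 3136) = -26965*3227 = -87016055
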